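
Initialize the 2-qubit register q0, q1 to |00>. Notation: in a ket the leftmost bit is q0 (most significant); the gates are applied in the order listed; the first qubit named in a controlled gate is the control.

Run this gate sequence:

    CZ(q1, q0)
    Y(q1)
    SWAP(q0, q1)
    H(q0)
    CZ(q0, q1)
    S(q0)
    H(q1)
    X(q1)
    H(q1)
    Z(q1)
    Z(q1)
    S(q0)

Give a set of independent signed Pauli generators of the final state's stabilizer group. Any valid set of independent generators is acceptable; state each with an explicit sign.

The stabilizer group can be generated by +XI, +IZ, among other valid generating sets. Key observation: steps 7-10 multiply out to the identity, so the circuit reduces to the remaining gates.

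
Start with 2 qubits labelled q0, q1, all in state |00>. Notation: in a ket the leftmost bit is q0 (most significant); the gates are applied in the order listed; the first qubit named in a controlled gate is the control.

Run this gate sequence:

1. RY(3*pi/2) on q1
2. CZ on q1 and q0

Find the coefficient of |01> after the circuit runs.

The final state's coefficient on |01> equals sqrt(2)/2.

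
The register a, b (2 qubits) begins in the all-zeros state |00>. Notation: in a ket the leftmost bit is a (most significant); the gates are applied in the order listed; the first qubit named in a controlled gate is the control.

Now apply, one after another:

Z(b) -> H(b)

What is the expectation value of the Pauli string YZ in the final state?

The expectation value of YZ is 0.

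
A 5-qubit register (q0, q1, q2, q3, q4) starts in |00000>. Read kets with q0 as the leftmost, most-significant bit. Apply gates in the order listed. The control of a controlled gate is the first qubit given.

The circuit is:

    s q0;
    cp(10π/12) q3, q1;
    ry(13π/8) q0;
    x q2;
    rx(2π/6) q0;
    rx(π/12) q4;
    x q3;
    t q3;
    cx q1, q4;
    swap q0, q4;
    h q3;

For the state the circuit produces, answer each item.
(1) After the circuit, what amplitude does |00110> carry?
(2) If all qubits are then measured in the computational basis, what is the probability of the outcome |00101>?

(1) The amplitude on |00110> is sqrt(2)*I*sqrt(1/2 - sqrt(2)/4)*exp(I*pi/4)*sin(3*pi/16)/8 + sqrt(6)*sqrt(1/2 - sqrt(2)/4)*exp(I*pi/4)*cos(3*pi/16)/8 + sqrt(6)*I*sqrt(sqrt(2)/4 + 1/2)*exp(I*pi/4)*sin(3*pi/16)/8 + 3*sqrt(2)*sqrt(sqrt(2)/4 + 1/2)*exp(I*pi/4)*cos(3*pi/16)/8.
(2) A full measurement returns |00101> with probability sqrt(2)*cos(3*pi/16)**2/64 + 3*sqrt(2)*sin(3*pi/16)**2/64 + sqrt(3)*sqrt(1/2 - sqrt(2)/4)*sqrt(sqrt(2)/4 + 1/2)*cos(3*pi/16)**2/16 + 3*sqrt(3)*sqrt(1/2 - sqrt(2)/4)*sqrt(sqrt(2)/4 + 1/2)*sin(3*pi/16)**2/16 + cos(3*pi/16)**2/16 + 3*sin(3*pi/16)**2/16.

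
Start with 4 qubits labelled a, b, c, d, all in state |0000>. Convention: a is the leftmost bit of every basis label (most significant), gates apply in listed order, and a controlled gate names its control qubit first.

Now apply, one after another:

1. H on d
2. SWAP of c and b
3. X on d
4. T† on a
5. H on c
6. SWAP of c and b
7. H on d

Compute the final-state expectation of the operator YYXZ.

The observable YYXZ averages to 0.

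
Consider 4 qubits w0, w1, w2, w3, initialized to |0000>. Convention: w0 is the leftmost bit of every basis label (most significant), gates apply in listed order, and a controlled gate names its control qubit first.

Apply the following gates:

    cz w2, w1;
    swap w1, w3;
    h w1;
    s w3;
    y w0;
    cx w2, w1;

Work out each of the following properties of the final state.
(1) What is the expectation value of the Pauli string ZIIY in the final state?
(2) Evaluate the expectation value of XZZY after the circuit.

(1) In the final state, ZIIY has expectation 0.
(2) In the final state, XZZY has expectation 0.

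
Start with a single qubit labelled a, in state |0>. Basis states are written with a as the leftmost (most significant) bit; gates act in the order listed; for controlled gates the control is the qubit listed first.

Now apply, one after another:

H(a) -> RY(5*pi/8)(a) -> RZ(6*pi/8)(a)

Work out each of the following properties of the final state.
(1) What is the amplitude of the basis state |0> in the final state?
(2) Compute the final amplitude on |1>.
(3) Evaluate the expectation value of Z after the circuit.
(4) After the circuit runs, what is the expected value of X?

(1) The final state's coefficient on |0> equals exp(5*I*pi/8)*sin(pi/16).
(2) The amplitude on |1> is exp(3*I*pi/8)*cos(pi/16).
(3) The observable Z averages to -sqrt(sqrt(2) + 2)/2.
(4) In the final state, X has expectation sqrt(4 - 2*sqrt(2))/4.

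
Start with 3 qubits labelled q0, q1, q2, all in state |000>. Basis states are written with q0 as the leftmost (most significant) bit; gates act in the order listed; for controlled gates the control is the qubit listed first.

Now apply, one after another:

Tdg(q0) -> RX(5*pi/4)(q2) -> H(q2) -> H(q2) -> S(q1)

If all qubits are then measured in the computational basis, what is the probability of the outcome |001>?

A full measurement returns |001> with probability sqrt(2)/4 + 1/2.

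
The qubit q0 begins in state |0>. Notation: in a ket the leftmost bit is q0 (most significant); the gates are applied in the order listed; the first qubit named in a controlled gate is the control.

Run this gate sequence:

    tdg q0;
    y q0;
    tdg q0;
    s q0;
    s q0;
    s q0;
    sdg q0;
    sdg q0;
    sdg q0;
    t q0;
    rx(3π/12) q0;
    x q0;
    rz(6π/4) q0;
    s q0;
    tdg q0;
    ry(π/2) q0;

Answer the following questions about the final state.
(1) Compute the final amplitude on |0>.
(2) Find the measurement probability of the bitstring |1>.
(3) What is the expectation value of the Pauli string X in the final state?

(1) The amplitude on |0> is sqrt(2)*(sqrt(2 - sqrt(2)) - sqrt(sqrt(2) + 2)*exp(3*I*pi/4))/4. Key observation: steps 3-10 multiply out to the identity, so the circuit reduces to the remaining gates.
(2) The probability of measuring |1> is 1/4.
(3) In the final state, X has expectation sqrt(2)/2.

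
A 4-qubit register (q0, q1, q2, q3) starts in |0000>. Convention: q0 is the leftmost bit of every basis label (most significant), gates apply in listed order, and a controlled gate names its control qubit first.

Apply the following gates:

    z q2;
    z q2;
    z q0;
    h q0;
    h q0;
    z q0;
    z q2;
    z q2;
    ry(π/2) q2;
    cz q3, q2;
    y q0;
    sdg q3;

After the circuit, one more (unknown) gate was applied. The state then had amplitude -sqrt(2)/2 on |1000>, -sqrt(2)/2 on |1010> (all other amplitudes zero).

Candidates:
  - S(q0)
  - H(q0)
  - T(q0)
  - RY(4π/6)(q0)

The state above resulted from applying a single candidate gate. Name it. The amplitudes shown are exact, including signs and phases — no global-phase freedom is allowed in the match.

The applied gate was S(q0). Key observation: the block from step 1 through step 8 cancels to the identity and can be dropped.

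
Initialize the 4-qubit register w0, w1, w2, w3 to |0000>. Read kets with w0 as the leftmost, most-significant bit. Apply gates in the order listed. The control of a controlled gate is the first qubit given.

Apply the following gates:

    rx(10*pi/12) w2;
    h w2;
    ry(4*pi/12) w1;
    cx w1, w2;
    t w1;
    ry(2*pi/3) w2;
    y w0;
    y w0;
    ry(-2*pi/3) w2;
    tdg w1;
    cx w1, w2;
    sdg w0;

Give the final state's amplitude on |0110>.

|0110> carries amplitude (-1 + sqrt(3)*I)*(1 - I)/8 in the final state. Key observation: steps 4-11 multiply out to the identity, so the circuit reduces to the remaining gates.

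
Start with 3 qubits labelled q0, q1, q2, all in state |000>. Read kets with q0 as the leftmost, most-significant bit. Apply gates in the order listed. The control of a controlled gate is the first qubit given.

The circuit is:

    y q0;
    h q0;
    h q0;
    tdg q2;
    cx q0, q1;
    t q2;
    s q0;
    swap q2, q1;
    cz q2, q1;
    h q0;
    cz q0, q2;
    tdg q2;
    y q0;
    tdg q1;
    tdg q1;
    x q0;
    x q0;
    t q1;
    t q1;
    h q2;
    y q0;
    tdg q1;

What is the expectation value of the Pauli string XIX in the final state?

The expectation value of XIX is -1. Key observation: the block from step 14 through step 19 cancels to the identity and can be dropped.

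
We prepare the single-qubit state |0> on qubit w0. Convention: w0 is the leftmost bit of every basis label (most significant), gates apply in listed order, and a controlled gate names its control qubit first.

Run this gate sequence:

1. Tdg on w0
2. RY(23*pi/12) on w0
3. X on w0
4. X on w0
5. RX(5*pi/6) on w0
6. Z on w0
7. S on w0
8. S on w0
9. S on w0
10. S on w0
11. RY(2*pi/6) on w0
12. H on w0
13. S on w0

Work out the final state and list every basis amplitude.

After the circuit, the state carries amplitude -sqrt(sqrt(2) + 2)/8 - sqrt(2 - sqrt(2))/4 + sqrt(6 - 3*sqrt(2))/8 - I*sqrt(3*sqrt(2) + 6)/8 - I*sqrt(sqrt(2) + 2)/8 + I*sqrt(2 - sqrt(2))/8 + I*sqrt(6 - 3*sqrt(2))/8 on |0>, -sqrt(3)*sqrt(2 - sqrt(2))/8 - sqrt(3)*(1 + I)*sqrt(sqrt(2) + 2)/8 - (1 + I)*sqrt(2 - sqrt(2))/8 - (1 - 2*I)*sqrt(sqrt(2) + 2)/8 on |1>. Key observation: gates 7-10 undo each other exactly, leaving only the rest of the circuit to track.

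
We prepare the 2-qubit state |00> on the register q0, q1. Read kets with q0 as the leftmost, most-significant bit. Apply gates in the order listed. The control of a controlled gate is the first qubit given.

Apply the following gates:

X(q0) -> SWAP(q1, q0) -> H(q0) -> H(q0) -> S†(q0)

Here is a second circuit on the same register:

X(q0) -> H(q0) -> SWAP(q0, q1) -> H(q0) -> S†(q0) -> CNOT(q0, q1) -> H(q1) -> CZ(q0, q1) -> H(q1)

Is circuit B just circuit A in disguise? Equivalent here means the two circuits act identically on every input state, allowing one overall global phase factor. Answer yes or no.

No — the two circuits implement different unitaries, even allowing a global phase.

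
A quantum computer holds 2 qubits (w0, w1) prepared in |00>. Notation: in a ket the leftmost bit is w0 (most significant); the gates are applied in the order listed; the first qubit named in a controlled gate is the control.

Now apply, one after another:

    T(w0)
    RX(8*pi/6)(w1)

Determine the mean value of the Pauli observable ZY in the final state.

In the final state, ZY has expectation sqrt(3)/2.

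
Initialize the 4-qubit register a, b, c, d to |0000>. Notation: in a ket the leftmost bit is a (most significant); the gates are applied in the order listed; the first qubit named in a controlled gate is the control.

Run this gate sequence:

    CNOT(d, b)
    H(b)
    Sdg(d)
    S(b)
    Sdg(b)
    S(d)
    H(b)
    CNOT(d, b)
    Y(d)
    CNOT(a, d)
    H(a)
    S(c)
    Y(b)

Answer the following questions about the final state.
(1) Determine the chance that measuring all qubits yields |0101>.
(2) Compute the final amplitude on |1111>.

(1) Outcome |0101> occurs with probability 1/2.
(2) |1111> carries amplitude 0 in the final state.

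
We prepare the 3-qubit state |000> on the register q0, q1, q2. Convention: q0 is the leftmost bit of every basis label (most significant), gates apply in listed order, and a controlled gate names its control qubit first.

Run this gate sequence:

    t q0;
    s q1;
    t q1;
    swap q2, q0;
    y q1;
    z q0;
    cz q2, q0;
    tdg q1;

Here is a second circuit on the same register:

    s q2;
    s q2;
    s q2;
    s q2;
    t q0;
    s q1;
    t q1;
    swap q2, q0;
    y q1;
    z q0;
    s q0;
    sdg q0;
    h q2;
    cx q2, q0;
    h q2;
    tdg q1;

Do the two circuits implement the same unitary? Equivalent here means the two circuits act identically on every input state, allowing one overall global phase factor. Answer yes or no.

No, they are not equivalent — no single phase factor reconciles the two unitaries.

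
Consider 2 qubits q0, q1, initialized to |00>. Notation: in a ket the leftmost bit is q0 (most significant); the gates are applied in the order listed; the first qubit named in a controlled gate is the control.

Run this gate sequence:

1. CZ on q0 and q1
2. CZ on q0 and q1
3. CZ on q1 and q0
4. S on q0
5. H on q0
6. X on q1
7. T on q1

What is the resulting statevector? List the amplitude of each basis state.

After the circuit, the state carries amplitude 0 on |00>, sqrt(2)*exp(I*pi/4)/2 on |01>, 0 on |10>, sqrt(2)*exp(I*pi/4)/2 on |11>. Key observation: the block from step 1 through step 2 cancels to the identity and can be dropped.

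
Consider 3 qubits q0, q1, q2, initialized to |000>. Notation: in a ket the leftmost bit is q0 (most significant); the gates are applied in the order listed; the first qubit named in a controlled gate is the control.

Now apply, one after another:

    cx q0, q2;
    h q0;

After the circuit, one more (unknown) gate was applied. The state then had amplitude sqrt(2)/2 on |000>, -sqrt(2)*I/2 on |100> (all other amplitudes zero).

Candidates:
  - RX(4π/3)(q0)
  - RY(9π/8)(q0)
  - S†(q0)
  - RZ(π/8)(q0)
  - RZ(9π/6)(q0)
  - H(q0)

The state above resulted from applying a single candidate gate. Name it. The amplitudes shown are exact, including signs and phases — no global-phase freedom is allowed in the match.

It was S†(q0) that produced the state shown.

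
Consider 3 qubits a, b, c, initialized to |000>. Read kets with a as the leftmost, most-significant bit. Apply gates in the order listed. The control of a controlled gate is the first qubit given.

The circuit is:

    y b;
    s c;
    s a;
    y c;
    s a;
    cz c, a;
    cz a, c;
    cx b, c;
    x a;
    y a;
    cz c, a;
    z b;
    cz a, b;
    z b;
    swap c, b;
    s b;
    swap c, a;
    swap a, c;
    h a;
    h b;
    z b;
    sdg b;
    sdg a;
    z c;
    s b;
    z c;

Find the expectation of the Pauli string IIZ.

The expectation value of IIZ is -1.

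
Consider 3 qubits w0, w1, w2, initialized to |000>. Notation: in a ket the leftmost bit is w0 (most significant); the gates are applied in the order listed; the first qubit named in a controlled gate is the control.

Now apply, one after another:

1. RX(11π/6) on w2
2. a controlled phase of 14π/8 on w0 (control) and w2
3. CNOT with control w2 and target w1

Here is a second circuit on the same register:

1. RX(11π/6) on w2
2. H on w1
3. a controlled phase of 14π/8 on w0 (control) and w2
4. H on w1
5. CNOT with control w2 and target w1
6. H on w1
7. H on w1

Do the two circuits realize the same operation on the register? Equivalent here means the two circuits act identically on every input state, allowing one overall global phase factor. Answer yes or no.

Yes: on every input state the two circuits agree up to one overall phase factor.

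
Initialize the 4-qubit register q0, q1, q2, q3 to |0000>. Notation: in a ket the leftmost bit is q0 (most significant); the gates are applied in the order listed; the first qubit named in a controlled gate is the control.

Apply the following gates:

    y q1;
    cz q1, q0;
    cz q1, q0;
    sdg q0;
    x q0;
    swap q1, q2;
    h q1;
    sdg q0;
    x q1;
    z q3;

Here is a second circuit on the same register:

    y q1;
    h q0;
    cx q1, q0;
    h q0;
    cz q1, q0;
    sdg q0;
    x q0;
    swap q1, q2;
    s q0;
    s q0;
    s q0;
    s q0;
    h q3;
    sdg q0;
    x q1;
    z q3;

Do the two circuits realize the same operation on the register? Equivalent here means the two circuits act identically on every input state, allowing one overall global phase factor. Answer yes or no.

No, they are not equivalent — no single phase factor reconciles the two unitaries.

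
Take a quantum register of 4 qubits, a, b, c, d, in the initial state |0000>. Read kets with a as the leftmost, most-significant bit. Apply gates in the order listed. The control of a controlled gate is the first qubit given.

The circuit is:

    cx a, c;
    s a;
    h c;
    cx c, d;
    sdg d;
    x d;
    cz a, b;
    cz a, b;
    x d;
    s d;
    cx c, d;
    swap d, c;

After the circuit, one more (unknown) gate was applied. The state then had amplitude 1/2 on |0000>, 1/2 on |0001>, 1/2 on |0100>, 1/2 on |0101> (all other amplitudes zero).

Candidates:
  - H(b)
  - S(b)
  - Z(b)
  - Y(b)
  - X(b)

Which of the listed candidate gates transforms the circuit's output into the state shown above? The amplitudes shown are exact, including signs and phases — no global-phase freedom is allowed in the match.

It was H(b) that produced the state shown. Key observation: gates 4-11 undo each other exactly, leaving only the rest of the circuit to track.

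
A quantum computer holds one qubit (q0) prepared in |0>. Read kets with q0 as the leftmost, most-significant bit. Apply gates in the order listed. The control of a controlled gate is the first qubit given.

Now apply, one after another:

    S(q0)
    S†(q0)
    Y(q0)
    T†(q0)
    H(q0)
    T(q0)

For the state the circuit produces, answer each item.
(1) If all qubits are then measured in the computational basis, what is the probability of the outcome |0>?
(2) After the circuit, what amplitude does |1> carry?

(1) Outcome |0> occurs with probability 1/2.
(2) The amplitude on |1> is -sqrt(2)*I/2.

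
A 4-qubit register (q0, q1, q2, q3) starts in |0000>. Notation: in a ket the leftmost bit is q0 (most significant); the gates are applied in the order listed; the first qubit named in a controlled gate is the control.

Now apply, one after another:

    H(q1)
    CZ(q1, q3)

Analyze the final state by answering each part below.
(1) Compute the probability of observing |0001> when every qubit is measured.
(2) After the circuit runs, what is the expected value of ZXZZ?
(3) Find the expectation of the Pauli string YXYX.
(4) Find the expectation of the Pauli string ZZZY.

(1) A full measurement returns |0001> with probability 0.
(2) The observable ZXZZ averages to 1.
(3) In the final state, YXYX has expectation 0.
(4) The observable ZZZY averages to 0.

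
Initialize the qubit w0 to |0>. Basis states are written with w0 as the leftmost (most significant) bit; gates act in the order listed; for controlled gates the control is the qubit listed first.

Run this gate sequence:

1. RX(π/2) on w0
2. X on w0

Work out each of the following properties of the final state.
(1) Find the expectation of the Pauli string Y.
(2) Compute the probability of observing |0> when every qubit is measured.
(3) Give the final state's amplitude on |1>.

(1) The observable Y averages to 1.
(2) The probability of measuring |0> is 1/2.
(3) The final state's coefficient on |1> equals sqrt(2)/2.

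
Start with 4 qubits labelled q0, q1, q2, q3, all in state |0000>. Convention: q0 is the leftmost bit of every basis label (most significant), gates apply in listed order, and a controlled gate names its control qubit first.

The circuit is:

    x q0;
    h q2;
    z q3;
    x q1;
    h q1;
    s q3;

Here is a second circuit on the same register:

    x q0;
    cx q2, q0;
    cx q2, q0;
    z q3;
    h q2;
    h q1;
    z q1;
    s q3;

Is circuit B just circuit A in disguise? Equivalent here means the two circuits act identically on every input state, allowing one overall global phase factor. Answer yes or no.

Yes — the two circuits implement the same unitary up to a global phase.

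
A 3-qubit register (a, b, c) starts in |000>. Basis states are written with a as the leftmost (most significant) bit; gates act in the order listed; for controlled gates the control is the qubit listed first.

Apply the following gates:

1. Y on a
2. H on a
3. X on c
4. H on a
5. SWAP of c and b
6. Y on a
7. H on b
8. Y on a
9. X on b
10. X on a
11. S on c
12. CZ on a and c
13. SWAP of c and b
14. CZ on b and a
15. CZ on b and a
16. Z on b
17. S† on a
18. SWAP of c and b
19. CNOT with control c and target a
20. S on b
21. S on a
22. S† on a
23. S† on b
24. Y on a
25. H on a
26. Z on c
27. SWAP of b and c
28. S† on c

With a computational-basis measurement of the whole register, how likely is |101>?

Outcome |101> occurs with probability 1/4. Key observation: the block from step 20 through step 23 cancels to the identity and can be dropped.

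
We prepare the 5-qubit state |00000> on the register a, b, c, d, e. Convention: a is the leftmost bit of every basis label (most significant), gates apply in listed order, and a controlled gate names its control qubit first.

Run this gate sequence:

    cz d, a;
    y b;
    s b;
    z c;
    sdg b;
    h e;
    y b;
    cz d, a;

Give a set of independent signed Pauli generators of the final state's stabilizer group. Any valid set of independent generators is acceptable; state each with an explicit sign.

The final state is stabilized by the group generated by +IIIIX, +ZIIII, +IZIII, +IIZII, +IIIZI; other independent generating sets are equally valid.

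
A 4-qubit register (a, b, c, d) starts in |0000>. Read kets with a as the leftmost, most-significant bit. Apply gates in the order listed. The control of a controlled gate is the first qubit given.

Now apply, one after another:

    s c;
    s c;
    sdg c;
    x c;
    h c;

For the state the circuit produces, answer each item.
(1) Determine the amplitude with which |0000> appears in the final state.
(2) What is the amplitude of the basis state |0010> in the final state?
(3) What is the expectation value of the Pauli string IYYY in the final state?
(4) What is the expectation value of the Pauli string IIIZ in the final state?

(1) The final state's coefficient on |0000> equals sqrt(2)/2. Key observation: the block from step 2 through step 3 cancels to the identity and can be dropped.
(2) The amplitude on |0010> is -sqrt(2)/2.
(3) The expectation value of IYYY is 0.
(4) The observable IIIZ averages to 1.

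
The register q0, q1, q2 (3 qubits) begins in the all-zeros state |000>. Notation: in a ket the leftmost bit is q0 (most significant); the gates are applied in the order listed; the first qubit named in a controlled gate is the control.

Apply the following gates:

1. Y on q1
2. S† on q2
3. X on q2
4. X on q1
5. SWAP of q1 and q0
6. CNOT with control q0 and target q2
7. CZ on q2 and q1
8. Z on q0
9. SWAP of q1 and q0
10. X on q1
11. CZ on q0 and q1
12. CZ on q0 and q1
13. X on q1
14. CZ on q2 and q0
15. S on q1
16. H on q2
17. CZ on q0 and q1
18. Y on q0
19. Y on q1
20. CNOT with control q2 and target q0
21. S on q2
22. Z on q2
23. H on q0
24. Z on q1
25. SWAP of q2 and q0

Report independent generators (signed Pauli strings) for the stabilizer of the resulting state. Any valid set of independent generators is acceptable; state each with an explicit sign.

The stabilizer group can be generated by +YIZ, -ZIX, -IZI, among other valid generating sets.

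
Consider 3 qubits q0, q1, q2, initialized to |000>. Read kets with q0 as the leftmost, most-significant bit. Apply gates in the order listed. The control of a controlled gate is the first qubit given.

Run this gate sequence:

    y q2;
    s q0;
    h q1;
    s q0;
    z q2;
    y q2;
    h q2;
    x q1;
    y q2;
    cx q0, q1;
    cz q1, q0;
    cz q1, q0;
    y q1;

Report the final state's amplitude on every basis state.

The final amplitudes are 1/2 on |000>, -1/2 on |001>, -1/2 on |010>, 1/2 on |011>, 0 on |100>, 0 on |101>, 0 on |110>, 0 on |111>. Key observation: the block from step 11 through step 12 cancels to the identity and can be dropped.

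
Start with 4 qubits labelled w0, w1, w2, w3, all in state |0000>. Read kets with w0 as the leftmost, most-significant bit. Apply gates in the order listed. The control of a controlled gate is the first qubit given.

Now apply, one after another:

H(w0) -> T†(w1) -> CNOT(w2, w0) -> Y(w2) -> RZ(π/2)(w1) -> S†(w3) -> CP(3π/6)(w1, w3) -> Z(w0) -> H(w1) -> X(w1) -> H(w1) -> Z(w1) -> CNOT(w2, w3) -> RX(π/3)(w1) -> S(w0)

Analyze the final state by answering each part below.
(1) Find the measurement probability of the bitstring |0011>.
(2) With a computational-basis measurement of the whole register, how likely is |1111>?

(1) Outcome |0011> occurs with probability 3/8.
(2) Outcome |1111> occurs with probability 1/8.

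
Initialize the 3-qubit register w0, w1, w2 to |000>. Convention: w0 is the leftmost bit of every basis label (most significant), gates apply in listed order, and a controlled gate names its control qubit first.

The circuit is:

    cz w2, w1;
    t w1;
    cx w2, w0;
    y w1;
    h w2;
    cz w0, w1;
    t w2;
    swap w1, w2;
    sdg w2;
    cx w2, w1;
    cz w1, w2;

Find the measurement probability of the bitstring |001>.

A full measurement returns |001> with probability 1/2.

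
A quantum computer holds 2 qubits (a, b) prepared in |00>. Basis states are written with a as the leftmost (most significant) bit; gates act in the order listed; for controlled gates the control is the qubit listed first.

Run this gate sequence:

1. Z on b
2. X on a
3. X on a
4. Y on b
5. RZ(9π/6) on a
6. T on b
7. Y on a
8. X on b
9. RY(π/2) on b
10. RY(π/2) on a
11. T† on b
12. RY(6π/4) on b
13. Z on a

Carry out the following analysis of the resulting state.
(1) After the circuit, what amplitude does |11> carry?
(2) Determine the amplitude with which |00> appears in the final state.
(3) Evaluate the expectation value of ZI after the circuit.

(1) |11> carries amplitude sqrt(2)*(-I + exp(I*pi/4))/4 in the final state. Key observation: the block from step 2 through step 3 cancels to the identity and can be dropped.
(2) |00> carries amplitude sqrt(2)*(exp(I*pi/4) + I)/4 in the final state.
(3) In the final state, ZI has expectation 0.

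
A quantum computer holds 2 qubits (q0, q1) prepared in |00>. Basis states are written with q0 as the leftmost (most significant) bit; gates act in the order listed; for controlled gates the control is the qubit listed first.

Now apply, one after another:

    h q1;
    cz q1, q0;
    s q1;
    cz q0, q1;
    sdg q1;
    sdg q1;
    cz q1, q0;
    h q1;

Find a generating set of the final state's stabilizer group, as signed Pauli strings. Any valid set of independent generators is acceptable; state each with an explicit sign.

One valid set of independent stabilizer generators is +IY, +ZI (any independent generating set of the same group is equally correct).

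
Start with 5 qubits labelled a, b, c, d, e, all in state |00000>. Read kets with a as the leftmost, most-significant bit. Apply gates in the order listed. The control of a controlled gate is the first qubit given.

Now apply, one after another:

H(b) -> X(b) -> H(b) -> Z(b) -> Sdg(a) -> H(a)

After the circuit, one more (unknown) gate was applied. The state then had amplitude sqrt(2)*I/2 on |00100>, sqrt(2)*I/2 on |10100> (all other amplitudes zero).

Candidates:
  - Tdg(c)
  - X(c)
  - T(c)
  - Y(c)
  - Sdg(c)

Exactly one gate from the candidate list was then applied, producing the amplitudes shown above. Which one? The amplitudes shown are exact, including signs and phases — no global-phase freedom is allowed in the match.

The applied gate was Y(c).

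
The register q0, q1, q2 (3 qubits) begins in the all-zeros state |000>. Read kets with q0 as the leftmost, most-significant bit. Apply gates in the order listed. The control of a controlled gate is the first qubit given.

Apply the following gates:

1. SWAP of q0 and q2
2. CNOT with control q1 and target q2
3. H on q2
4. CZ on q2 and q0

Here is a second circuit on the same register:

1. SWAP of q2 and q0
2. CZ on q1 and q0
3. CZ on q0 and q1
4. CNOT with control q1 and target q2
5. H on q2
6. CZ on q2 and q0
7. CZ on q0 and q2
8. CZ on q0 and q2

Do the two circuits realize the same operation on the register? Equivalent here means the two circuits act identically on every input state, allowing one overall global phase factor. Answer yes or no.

Yes — the two circuits implement the same unitary up to a global phase.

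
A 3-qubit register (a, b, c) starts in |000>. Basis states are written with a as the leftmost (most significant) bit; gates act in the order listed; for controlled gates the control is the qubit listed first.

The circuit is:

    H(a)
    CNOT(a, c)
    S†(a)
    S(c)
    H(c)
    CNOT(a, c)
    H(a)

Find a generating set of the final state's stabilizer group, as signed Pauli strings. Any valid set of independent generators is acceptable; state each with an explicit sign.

One valid set of independent stabilizer generators is +XIX, -ZIZ, +IZI (any independent generating set of the same group is equally correct).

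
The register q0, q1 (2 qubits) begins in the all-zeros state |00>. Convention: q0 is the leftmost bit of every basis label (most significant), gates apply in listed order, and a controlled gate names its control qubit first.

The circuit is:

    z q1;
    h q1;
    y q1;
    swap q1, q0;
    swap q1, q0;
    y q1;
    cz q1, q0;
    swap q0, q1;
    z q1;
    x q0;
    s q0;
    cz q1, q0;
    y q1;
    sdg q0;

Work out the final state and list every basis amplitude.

After the circuit, the state carries amplitude 0 on |00>, sqrt(2)*I/2 on |01>, 0 on |10>, sqrt(2)*I/2 on |11>.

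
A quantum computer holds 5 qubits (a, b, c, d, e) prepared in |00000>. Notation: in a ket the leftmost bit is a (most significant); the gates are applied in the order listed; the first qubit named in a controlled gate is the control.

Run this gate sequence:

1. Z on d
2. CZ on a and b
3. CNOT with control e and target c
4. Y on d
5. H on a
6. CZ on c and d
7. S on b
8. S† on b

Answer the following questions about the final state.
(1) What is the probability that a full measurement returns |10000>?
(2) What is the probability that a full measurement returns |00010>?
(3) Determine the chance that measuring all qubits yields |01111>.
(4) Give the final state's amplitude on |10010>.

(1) A full measurement returns |10000> with probability 0.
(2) A full measurement returns |00010> with probability 1/2.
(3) Outcome |01111> occurs with probability 0.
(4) The amplitude on |10010> is sqrt(2)*I/2.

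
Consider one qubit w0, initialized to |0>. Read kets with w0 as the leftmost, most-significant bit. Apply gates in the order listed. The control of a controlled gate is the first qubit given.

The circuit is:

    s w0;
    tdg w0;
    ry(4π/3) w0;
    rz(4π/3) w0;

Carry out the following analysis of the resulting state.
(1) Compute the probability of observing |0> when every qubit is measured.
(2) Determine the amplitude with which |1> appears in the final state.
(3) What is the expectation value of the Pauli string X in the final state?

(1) A full measurement returns |0> with probability 1/4.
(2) The final state's coefficient on |1> equals sqrt(3)*exp(2*I*pi/3)/2.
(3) The observable X averages to sqrt(3)/4.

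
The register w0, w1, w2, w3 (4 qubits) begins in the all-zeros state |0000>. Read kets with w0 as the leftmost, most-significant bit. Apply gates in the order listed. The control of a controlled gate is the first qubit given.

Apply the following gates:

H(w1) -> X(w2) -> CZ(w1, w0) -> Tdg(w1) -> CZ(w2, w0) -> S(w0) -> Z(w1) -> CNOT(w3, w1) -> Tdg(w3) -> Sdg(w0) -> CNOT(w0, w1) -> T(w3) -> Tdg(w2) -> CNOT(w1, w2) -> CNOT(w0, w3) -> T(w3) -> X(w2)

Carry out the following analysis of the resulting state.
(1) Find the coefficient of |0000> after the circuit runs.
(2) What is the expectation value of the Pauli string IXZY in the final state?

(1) The amplitude on |0000> is -sqrt(2)*exp(3*I*pi/4)/2.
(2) The expectation value of IXZY is 0.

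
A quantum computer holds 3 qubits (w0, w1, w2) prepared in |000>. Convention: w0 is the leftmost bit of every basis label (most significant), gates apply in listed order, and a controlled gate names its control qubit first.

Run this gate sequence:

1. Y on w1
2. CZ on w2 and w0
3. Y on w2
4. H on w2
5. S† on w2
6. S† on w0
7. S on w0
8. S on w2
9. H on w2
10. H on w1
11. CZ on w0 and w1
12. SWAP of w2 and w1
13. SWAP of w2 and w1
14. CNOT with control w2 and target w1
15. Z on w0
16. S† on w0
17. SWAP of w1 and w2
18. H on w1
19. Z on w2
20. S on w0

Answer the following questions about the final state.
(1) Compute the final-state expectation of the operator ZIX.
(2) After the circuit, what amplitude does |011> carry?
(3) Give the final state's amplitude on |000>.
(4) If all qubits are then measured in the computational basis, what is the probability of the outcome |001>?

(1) The observable ZIX averages to 1. Key observation: the block from step 4 through step 9 cancels to the identity and can be dropped.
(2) The amplitude on |011> is -1/2.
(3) The amplitude on |000> is 1/2.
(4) Outcome |001> occurs with probability 1/4.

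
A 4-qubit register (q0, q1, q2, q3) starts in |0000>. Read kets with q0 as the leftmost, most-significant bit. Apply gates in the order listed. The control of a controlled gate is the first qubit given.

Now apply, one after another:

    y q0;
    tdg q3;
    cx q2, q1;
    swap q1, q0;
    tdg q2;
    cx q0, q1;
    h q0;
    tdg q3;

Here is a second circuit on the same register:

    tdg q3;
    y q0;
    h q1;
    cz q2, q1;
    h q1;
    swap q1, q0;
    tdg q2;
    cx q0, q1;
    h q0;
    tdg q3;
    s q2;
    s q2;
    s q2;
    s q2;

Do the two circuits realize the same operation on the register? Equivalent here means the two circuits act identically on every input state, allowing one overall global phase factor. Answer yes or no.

Yes — the two circuits implement the same unitary up to a global phase.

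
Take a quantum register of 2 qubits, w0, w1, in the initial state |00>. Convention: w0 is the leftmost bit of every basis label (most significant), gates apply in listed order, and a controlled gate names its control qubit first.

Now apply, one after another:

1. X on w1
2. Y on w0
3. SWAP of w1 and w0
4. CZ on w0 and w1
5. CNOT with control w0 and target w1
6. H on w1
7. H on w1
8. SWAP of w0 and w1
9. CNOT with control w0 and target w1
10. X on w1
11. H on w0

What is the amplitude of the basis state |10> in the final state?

The amplitude on |10> is -sqrt(2)*I/2.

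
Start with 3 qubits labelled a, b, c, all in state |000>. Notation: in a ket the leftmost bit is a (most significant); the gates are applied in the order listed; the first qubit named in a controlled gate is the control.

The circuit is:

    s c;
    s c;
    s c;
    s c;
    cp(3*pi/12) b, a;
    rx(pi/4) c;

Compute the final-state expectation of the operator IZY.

The observable IZY averages to -sqrt(2)/2. Key observation: steps 1-4 multiply out to the identity, so the circuit reduces to the remaining gates.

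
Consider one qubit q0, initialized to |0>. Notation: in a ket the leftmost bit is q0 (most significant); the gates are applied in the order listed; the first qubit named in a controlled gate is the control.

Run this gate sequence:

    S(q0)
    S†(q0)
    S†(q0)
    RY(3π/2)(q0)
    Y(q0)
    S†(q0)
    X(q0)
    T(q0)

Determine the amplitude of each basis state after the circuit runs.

The final amplitudes are -sqrt(2)/2 on |0>, -sqrt(2)*exp(3*I*pi/4)/2 on |1>.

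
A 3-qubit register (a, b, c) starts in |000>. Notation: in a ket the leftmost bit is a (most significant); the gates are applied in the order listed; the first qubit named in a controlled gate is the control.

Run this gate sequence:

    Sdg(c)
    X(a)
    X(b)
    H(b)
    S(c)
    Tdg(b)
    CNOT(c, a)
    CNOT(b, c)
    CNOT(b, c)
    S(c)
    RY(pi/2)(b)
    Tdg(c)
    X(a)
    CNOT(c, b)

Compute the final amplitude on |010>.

|010> carries amplitude 1/2 + exp(3*I*pi/4)/2 in the final state. Key observation: the block from step 8 through step 9 cancels to the identity and can be dropped.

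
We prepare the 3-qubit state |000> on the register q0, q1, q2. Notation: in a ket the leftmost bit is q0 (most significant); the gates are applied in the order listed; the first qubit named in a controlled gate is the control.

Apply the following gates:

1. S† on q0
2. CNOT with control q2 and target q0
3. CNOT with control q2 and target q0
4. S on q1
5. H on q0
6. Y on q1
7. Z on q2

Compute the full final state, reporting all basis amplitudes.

The final amplitudes are sqrt(2)*I/2 on |010>, sqrt(2)*I/2 on |110>, and 0 on every other basis state. Key observation: gates 2-3 undo each other exactly, leaving only the rest of the circuit to track.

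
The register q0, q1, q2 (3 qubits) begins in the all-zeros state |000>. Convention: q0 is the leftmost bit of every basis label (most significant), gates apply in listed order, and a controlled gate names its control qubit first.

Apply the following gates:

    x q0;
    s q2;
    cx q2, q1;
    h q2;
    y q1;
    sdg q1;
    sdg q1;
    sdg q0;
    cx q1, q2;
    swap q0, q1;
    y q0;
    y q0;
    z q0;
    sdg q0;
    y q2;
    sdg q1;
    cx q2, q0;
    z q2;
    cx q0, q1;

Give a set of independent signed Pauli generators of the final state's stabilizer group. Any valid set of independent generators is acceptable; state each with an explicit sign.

The stabilizer group can be generated by +XXX, -ZIZ, +IZZ, among other valid generating sets.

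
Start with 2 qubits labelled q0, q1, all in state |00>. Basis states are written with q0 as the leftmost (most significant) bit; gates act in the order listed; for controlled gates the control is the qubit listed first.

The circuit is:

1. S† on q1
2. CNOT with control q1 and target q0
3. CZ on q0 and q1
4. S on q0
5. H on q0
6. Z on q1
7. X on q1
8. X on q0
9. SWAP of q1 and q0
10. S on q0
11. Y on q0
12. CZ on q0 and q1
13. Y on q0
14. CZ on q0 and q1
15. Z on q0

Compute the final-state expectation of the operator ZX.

The observable ZX averages to 1.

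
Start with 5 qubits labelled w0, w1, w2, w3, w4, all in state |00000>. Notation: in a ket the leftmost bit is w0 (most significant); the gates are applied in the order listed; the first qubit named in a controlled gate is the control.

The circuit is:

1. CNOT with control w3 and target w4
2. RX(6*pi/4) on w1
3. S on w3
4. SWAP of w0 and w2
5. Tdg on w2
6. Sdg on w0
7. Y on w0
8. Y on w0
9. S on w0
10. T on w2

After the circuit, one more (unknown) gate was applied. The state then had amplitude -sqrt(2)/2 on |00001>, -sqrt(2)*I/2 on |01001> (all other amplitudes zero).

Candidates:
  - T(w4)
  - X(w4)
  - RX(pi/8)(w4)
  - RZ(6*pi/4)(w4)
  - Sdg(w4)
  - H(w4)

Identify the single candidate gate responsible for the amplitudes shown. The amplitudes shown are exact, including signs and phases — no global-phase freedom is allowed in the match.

The unique candidate consistent with the amplitudes is X(w4).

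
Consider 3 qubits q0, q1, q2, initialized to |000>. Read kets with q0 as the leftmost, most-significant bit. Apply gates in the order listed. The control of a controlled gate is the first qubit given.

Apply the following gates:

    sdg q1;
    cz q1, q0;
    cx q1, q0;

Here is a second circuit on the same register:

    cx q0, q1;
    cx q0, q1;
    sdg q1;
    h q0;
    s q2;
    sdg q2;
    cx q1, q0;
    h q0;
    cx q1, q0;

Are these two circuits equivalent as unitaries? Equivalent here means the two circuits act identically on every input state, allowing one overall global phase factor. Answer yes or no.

Yes, they are equivalent — the unitaries differ by at most a global phase.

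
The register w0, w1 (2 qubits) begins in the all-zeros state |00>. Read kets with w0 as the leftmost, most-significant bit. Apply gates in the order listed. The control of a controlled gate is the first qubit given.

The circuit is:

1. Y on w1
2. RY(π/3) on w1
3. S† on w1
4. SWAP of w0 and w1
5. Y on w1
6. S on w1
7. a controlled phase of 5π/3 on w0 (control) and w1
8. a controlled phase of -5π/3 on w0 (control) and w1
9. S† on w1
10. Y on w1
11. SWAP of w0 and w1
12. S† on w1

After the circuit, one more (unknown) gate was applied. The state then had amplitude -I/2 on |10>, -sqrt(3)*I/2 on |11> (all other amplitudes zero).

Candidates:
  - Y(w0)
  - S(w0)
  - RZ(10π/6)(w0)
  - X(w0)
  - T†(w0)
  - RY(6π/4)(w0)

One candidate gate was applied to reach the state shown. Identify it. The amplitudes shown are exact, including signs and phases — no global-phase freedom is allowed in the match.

It was X(w0) that produced the state shown. Key observation: steps 4-11 multiply out to the identity, so the circuit reduces to the remaining gates.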